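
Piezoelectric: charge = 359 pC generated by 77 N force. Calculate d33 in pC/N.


d33 = 359 / 77 = 4.7 pC/N

4.7


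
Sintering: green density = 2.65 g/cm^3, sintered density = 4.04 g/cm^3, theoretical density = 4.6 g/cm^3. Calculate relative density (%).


Relative = 4.04 / 4.6 * 100 = 87.8%

87.8


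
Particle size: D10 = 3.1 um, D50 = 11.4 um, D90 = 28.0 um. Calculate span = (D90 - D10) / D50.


Span = (28.0 - 3.1) / 11.4 = 24.9 / 11.4 = 2.184

2.184


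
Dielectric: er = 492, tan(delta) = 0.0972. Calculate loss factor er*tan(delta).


Loss = 492 * 0.0972 = 47.822

47.822


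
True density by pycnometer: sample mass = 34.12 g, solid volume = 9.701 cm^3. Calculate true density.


TD = 34.12 / 9.701 = 3.517 g/cm^3

3.517


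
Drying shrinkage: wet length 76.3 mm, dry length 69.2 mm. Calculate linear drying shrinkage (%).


DS = (76.3 - 69.2) / 76.3 * 100 = 9.31%

9.31


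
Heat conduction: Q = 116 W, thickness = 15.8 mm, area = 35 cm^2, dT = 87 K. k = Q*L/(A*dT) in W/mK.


k = 116*15.8/1000/(35/10000*87) = 6.02 W/mK

6.02


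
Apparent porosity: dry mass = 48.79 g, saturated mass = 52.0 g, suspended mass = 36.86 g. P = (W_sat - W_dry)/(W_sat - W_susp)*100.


P = (52.0 - 48.79) / (52.0 - 36.86) * 100 = 3.21 / 15.14 * 100 = 21.2%

21.2


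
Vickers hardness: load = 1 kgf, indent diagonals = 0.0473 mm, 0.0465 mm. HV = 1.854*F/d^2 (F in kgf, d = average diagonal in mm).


d_avg = (0.0473+0.0465)/2 = 0.0469 mm
HV = 1.854*1/0.0469^2 = 843

843


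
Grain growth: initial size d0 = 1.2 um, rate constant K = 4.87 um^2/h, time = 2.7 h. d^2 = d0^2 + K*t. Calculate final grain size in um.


d^2 = 1.2^2 + 4.87*2.7 = 14.589
d = sqrt(14.589) = 3.82 um

3.82


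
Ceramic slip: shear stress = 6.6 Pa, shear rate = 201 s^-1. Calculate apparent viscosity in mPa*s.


eta = tau/gamma * 1000 = 6.6/201 * 1000 = 32.8 mPa*s

32.8


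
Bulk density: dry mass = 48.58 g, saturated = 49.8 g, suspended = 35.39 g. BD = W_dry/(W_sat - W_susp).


BD = 48.58 / (49.8 - 35.39) = 48.58 / 14.41 = 3.371 g/cm^3

3.371


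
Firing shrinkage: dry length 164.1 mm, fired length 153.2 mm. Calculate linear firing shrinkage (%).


FS = (164.1 - 153.2) / 164.1 * 100 = 6.64%

6.64


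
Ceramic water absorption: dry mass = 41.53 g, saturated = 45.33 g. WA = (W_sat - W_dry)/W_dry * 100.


WA = (45.33 - 41.53) / 41.53 * 100 = 9.15%

9.15


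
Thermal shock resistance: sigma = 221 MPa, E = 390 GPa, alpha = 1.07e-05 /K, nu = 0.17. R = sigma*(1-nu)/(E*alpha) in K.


R = 221*(1-0.17)/(390*1000*1.07e-05) = 44 K

44


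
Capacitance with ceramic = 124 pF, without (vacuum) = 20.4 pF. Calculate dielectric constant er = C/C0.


er = 124 / 20.4 = 6.08

6.08


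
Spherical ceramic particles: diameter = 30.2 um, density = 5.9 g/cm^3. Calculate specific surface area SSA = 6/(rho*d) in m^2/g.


SSA = 6 / (5.9 * 30.2) = 0.034 m^2/g

0.034


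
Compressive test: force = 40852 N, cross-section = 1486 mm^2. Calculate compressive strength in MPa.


CS = 40852 / 1486 = 27.5 MPa

27.5


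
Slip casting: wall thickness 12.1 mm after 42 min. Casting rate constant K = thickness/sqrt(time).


K = 12.1 / sqrt(42) = 12.1 / 6.4807 = 1.867 mm/min^0.5

1.867


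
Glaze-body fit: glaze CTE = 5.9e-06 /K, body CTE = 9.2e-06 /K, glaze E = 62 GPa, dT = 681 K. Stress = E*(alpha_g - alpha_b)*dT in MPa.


Stress = 62*1000*(5.9e-06 - 9.2e-06)*681 = -139.3 MPa

-139.3


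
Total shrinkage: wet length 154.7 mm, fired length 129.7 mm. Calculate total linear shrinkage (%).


TS = (154.7 - 129.7) / 154.7 * 100 = 16.16%

16.16


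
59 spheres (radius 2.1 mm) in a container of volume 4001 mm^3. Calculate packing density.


V_sphere = 4/3*pi*2.1^3 = 38.7924 mm^3
Total V = 59*38.7924 = 2288.7516 mm^3
PD = 2288.7516 / 4001 = 0.572

0.572


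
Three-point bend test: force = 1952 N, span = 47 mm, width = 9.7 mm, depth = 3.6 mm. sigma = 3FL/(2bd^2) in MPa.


sigma = 3*1952*47/(2*9.7*3.6^2) = 1094.7 MPa

1094.7


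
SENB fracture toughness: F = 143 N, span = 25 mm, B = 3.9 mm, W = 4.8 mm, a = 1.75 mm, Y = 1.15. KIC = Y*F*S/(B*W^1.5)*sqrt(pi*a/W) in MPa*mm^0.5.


KIC = 1.15*143*25/(3.9*4.8^1.5)*sqrt(pi*1.75/4.8) = 107.28

107.28


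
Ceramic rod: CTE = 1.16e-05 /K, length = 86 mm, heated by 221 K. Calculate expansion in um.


dL = 1.16e-05 * 86 * 221 * 1000 = 220.47 um

220.47


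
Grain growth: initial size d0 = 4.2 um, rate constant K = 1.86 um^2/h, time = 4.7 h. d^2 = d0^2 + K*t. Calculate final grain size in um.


d^2 = 4.2^2 + 1.86*4.7 = 26.382
d = sqrt(26.382) = 5.14 um

5.14


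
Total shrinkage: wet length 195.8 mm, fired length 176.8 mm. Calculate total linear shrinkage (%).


TS = (195.8 - 176.8) / 195.8 * 100 = 9.7%

9.7


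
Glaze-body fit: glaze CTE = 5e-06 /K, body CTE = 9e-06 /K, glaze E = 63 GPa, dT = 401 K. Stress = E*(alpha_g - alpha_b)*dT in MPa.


Stress = 63*1000*(5e-06 - 9e-06)*401 = -101.1 MPa

-101.1


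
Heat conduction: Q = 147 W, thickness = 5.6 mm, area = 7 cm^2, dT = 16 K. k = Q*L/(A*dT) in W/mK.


k = 147*5.6/1000/(7/10000*16) = 73.5 W/mK

73.5


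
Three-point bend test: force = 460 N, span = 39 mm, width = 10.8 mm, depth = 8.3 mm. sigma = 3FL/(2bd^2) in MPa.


sigma = 3*460*39/(2*10.8*8.3^2) = 36.2 MPa

36.2


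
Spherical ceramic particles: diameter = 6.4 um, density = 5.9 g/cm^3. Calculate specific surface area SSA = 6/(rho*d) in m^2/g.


SSA = 6 / (5.9 * 6.4) = 0.159 m^2/g

0.159


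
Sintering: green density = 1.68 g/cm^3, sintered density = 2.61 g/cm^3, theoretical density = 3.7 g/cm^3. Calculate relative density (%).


Relative = 2.61 / 3.7 * 100 = 70.5%

70.5


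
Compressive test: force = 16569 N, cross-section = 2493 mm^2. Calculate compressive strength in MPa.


CS = 16569 / 2493 = 6.6 MPa

6.6


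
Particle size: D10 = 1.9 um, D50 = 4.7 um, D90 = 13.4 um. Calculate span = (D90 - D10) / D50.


Span = (13.4 - 1.9) / 4.7 = 11.5 / 4.7 = 2.447

2.447


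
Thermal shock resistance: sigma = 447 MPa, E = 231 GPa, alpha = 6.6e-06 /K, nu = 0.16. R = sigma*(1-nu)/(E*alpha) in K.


R = 447*(1-0.16)/(231*1000*6.6e-06) = 246 K

246


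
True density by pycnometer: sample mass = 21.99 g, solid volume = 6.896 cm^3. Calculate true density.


TD = 21.99 / 6.896 = 3.189 g/cm^3

3.189


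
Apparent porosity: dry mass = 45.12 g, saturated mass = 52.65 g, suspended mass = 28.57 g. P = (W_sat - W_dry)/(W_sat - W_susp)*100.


P = (52.65 - 45.12) / (52.65 - 28.57) * 100 = 7.53 / 24.08 * 100 = 31.3%

31.3


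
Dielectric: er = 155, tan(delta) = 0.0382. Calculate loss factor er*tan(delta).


Loss = 155 * 0.0382 = 5.921

5.921


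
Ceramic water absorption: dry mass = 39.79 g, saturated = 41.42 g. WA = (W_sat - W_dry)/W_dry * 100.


WA = (41.42 - 39.79) / 39.79 * 100 = 4.1%

4.1


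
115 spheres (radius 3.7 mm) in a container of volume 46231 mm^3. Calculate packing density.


V_sphere = 4/3*pi*3.7^3 = 212.1748 mm^3
Total V = 115*212.1748 = 24400.102 mm^3
PD = 24400.102 / 46231 = 0.528

0.528


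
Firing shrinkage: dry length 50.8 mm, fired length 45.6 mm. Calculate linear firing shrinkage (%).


FS = (50.8 - 45.6) / 50.8 * 100 = 10.24%

10.24


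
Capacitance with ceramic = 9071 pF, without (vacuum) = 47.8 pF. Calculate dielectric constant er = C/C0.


er = 9071 / 47.8 = 189.77

189.77


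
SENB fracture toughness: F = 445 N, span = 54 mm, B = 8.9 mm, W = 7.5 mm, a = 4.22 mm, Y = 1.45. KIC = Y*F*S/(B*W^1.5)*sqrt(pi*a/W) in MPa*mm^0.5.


KIC = 1.45*445*54/(8.9*7.5^1.5)*sqrt(pi*4.22/7.5) = 253.42

253.42


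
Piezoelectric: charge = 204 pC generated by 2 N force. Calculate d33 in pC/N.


d33 = 204 / 2 = 102.0 pC/N

102.0


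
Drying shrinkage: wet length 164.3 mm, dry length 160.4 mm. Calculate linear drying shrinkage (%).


DS = (164.3 - 160.4) / 164.3 * 100 = 2.37%

2.37


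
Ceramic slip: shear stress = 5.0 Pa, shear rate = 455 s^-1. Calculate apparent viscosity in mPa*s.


eta = tau/gamma * 1000 = 5.0/455 * 1000 = 11.0 mPa*s

11.0


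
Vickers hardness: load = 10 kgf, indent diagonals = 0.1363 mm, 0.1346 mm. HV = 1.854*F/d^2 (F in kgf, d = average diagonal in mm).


d_avg = (0.1363+0.1346)/2 = 0.13545 mm
HV = 1.854*10/0.13545^2 = 1011

1011


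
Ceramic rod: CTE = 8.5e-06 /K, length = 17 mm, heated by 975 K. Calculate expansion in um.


dL = 8.5e-06 * 17 * 975 * 1000 = 140.888 um

140.888


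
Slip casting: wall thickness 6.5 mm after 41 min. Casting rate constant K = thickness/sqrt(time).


K = 6.5 / sqrt(41) = 6.5 / 6.4031 = 1.015 mm/min^0.5

1.015


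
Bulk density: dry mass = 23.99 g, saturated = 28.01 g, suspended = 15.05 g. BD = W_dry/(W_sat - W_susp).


BD = 23.99 / (28.01 - 15.05) = 23.99 / 12.96 = 1.851 g/cm^3

1.851


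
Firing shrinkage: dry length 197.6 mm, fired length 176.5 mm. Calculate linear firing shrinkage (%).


FS = (197.6 - 176.5) / 197.6 * 100 = 10.68%

10.68


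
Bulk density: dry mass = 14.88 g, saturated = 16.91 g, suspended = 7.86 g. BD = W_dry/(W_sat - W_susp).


BD = 14.88 / (16.91 - 7.86) = 14.88 / 9.05 = 1.644 g/cm^3

1.644


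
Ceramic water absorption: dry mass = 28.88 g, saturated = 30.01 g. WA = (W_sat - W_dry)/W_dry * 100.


WA = (30.01 - 28.88) / 28.88 * 100 = 3.91%

3.91


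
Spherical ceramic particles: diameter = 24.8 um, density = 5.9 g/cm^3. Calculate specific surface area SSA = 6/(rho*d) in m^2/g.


SSA = 6 / (5.9 * 24.8) = 0.041 m^2/g

0.041


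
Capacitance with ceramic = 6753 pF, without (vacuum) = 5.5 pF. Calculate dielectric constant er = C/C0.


er = 6753 / 5.5 = 1227.82

1227.82


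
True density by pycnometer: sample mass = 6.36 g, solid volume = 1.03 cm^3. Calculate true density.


TD = 6.36 / 1.03 = 6.175 g/cm^3

6.175


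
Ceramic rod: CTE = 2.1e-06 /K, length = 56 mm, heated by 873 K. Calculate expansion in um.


dL = 2.1e-06 * 56 * 873 * 1000 = 102.665 um

102.665


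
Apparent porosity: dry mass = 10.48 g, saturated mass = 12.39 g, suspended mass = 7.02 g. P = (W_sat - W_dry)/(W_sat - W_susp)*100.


P = (12.39 - 10.48) / (12.39 - 7.02) * 100 = 1.91 / 5.37 * 100 = 35.6%

35.6


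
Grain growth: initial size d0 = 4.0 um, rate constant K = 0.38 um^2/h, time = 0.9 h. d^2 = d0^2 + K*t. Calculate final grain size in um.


d^2 = 4.0^2 + 0.38*0.9 = 16.342
d = sqrt(16.342) = 4.04 um

4.04


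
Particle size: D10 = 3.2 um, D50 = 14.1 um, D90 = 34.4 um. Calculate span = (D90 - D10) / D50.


Span = (34.4 - 3.2) / 14.1 = 31.2 / 14.1 = 2.213

2.213


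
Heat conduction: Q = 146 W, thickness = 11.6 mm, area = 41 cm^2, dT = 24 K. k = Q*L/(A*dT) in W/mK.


k = 146*11.6/1000/(41/10000*24) = 17.21 W/mK

17.21


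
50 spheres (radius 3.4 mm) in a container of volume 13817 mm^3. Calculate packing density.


V_sphere = 4/3*pi*3.4^3 = 164.6362 mm^3
Total V = 50*164.6362 = 8231.81 mm^3
PD = 8231.81 / 13817 = 0.596

0.596


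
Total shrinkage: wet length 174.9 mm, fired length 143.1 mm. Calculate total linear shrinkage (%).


TS = (174.9 - 143.1) / 174.9 * 100 = 18.18%

18.18


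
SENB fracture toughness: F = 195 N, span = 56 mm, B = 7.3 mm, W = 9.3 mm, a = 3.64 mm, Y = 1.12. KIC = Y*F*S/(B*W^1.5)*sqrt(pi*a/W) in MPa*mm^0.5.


KIC = 1.12*195*56/(7.3*9.3^1.5)*sqrt(pi*3.64/9.3) = 65.51

65.51


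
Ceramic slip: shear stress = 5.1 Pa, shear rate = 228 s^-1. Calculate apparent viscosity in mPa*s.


eta = tau/gamma * 1000 = 5.1/228 * 1000 = 22.4 mPa*s

22.4


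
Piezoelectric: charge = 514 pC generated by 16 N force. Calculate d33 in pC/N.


d33 = 514 / 16 = 32.1 pC/N

32.1


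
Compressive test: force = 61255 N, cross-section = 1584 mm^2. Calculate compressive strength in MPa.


CS = 61255 / 1584 = 38.7 MPa

38.7


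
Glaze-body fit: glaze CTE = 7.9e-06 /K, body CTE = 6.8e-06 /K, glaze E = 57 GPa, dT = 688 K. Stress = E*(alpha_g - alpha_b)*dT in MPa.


Stress = 57*1000*(7.9e-06 - 6.8e-06)*688 = 43.1 MPa

43.1


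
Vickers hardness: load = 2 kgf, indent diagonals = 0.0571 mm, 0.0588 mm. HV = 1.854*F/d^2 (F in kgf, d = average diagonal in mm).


d_avg = (0.0571+0.0588)/2 = 0.05795 mm
HV = 1.854*2/0.05795^2 = 1104

1104


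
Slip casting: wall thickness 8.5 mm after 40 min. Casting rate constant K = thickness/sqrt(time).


K = 8.5 / sqrt(40) = 8.5 / 6.3246 = 1.344 mm/min^0.5

1.344


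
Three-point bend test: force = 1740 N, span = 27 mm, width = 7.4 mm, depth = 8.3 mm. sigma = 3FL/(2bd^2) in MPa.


sigma = 3*1740*27/(2*7.4*8.3^2) = 138.2 MPa

138.2


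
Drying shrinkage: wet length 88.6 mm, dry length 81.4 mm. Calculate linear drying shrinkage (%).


DS = (88.6 - 81.4) / 88.6 * 100 = 8.13%

8.13


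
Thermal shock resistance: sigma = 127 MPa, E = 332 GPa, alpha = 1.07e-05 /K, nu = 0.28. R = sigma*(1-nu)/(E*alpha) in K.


R = 127*(1-0.28)/(332*1000*1.07e-05) = 26 K

26


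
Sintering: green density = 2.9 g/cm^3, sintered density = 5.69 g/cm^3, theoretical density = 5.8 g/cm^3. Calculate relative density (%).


Relative = 5.69 / 5.8 * 100 = 98.1%

98.1


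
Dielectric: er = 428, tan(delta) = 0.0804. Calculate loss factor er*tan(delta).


Loss = 428 * 0.0804 = 34.411

34.411


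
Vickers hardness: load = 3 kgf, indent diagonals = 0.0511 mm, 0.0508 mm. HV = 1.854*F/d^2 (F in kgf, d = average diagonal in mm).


d_avg = (0.0511+0.0508)/2 = 0.05095 mm
HV = 1.854*3/0.05095^2 = 2143

2143


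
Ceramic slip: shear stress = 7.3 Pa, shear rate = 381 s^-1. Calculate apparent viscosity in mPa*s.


eta = tau/gamma * 1000 = 7.3/381 * 1000 = 19.2 mPa*s

19.2


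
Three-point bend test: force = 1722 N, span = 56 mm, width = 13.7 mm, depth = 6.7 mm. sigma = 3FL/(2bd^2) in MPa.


sigma = 3*1722*56/(2*13.7*6.7^2) = 235.2 MPa

235.2


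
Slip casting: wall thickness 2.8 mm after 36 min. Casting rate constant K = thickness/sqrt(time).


K = 2.8 / sqrt(36) = 2.8 / 6.0 = 0.467 mm/min^0.5

0.467


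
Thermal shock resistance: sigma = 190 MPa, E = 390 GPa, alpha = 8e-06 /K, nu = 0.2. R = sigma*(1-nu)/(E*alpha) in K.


R = 190*(1-0.2)/(390*1000*8e-06) = 49 K

49


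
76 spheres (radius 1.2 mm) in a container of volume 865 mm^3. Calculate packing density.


V_sphere = 4/3*pi*1.2^3 = 7.2382 mm^3
Total V = 76*7.2382 = 550.1032 mm^3
PD = 550.1032 / 865 = 0.636

0.636


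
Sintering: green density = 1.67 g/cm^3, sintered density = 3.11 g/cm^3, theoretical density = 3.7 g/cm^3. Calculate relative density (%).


Relative = 3.11 / 3.7 * 100 = 84.1%

84.1


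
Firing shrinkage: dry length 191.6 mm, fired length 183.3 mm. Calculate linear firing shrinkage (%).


FS = (191.6 - 183.3) / 191.6 * 100 = 4.33%

4.33


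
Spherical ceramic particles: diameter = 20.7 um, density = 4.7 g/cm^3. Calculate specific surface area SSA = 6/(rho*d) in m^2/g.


SSA = 6 / (4.7 * 20.7) = 0.062 m^2/g

0.062


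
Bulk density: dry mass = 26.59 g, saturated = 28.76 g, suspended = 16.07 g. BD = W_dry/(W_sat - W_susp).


BD = 26.59 / (28.76 - 16.07) = 26.59 / 12.69 = 2.095 g/cm^3

2.095


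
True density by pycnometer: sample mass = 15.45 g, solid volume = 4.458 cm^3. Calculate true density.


TD = 15.45 / 4.458 = 3.466 g/cm^3

3.466


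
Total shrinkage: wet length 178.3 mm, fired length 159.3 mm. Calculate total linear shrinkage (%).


TS = (178.3 - 159.3) / 178.3 * 100 = 10.66%

10.66


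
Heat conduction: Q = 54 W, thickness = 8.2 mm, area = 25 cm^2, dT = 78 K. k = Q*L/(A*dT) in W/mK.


k = 54*8.2/1000/(25/10000*78) = 2.27 W/mK

2.27


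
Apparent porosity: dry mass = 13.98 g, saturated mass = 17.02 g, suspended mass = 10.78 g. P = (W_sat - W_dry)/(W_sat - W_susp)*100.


P = (17.02 - 13.98) / (17.02 - 10.78) * 100 = 3.04 / 6.24 * 100 = 48.7%

48.7


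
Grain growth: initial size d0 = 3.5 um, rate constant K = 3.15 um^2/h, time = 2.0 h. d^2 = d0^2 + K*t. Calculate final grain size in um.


d^2 = 3.5^2 + 3.15*2.0 = 18.55
d = sqrt(18.55) = 4.31 um

4.31


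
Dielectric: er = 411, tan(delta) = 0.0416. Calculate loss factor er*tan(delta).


Loss = 411 * 0.0416 = 17.098

17.098


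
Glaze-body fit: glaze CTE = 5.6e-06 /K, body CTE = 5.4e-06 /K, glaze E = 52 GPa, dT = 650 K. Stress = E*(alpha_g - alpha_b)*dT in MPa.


Stress = 52*1000*(5.6e-06 - 5.4e-06)*650 = 6.8 MPa

6.8


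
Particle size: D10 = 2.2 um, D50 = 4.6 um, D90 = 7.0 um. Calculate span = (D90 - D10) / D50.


Span = (7.0 - 2.2) / 4.6 = 4.8 / 4.6 = 1.043

1.043


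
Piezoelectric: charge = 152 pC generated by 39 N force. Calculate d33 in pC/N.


d33 = 152 / 39 = 3.9 pC/N

3.9


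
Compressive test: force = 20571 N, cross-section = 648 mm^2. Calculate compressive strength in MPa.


CS = 20571 / 648 = 31.7 MPa

31.7


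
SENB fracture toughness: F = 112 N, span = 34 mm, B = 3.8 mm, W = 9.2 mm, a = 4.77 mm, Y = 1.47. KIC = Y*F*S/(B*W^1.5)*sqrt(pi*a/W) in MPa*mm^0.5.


KIC = 1.47*112*34/(3.8*9.2^1.5)*sqrt(pi*4.77/9.2) = 67.37

67.37


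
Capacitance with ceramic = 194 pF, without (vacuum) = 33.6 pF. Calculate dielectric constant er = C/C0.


er = 194 / 33.6 = 5.77

5.77


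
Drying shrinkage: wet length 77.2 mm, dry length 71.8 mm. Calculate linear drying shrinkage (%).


DS = (77.2 - 71.8) / 77.2 * 100 = 6.99%

6.99


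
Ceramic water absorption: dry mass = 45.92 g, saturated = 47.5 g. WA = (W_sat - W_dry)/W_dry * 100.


WA = (47.5 - 45.92) / 45.92 * 100 = 3.44%

3.44


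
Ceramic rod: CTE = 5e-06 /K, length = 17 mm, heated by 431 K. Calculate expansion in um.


dL = 5e-06 * 17 * 431 * 1000 = 36.635 um

36.635


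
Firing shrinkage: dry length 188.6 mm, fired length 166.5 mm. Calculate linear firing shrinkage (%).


FS = (188.6 - 166.5) / 188.6 * 100 = 11.72%

11.72


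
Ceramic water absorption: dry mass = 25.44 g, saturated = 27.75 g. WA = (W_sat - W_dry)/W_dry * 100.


WA = (27.75 - 25.44) / 25.44 * 100 = 9.08%

9.08


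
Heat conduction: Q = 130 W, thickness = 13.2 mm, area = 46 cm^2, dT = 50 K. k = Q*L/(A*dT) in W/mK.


k = 130*13.2/1000/(46/10000*50) = 7.46 W/mK

7.46


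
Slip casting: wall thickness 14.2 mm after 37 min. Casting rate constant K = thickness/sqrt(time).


K = 14.2 / sqrt(37) = 14.2 / 6.0828 = 2.334 mm/min^0.5

2.334


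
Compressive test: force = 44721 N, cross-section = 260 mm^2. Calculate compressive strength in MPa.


CS = 44721 / 260 = 172.0 MPa

172.0


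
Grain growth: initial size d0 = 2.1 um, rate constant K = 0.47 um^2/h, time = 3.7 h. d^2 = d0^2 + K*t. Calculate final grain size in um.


d^2 = 2.1^2 + 0.47*3.7 = 6.149
d = sqrt(6.149) = 2.48 um

2.48


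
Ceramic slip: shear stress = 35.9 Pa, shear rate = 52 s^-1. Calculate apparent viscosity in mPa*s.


eta = tau/gamma * 1000 = 35.9/52 * 1000 = 690.4 mPa*s

690.4


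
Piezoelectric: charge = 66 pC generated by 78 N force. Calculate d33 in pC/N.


d33 = 66 / 78 = 0.8 pC/N

0.8


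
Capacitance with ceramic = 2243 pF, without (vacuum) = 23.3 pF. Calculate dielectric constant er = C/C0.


er = 2243 / 23.3 = 96.27

96.27


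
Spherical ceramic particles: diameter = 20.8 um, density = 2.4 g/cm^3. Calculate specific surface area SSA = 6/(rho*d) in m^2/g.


SSA = 6 / (2.4 * 20.8) = 0.12 m^2/g

0.12


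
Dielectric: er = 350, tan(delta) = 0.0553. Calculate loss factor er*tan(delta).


Loss = 350 * 0.0553 = 19.355

19.355


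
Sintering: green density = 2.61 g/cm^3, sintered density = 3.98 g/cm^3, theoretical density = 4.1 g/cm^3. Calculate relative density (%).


Relative = 3.98 / 4.1 * 100 = 97.1%

97.1


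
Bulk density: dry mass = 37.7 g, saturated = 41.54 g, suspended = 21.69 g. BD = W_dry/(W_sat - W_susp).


BD = 37.7 / (41.54 - 21.69) = 37.7 / 19.85 = 1.899 g/cm^3

1.899


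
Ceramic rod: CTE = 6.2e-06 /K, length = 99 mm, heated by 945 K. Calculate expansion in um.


dL = 6.2e-06 * 99 * 945 * 1000 = 580.041 um

580.041


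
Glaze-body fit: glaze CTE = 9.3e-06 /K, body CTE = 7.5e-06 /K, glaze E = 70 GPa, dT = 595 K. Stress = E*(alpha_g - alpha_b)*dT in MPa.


Stress = 70*1000*(9.3e-06 - 7.5e-06)*595 = 75.0 MPa

75.0


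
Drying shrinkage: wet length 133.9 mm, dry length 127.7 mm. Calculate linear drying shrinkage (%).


DS = (133.9 - 127.7) / 133.9 * 100 = 4.63%

4.63


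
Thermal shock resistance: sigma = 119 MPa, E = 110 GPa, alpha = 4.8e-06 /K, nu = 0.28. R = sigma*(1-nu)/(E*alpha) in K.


R = 119*(1-0.28)/(110*1000*4.8e-06) = 162 K

162


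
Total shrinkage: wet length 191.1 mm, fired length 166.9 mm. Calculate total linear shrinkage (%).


TS = (191.1 - 166.9) / 191.1 * 100 = 12.66%

12.66


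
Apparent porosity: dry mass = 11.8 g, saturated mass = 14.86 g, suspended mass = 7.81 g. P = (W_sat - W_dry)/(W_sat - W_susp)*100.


P = (14.86 - 11.8) / (14.86 - 7.81) * 100 = 3.06 / 7.05 * 100 = 43.4%

43.4


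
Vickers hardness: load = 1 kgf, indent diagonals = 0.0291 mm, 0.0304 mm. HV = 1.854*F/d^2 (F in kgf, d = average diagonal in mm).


d_avg = (0.0291+0.0304)/2 = 0.02975 mm
HV = 1.854*1/0.02975^2 = 2095

2095


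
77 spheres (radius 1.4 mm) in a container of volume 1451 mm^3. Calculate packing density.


V_sphere = 4/3*pi*1.4^3 = 11.494 mm^3
Total V = 77*11.494 = 885.038 mm^3
PD = 885.038 / 1451 = 0.61

0.61


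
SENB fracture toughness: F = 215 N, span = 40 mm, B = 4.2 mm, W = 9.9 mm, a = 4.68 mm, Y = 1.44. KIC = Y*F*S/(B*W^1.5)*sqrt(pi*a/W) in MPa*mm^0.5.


KIC = 1.44*215*40/(4.2*9.9^1.5)*sqrt(pi*4.68/9.9) = 115.36

115.36


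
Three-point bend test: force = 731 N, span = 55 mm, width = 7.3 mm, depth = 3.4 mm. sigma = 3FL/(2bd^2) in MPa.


sigma = 3*731*55/(2*7.3*3.4^2) = 714.6 MPa

714.6


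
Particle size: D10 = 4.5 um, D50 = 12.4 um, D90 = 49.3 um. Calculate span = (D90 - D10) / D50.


Span = (49.3 - 4.5) / 12.4 = 44.8 / 12.4 = 3.613

3.613


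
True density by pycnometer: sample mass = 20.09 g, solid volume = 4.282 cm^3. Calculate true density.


TD = 20.09 / 4.282 = 4.692 g/cm^3

4.692


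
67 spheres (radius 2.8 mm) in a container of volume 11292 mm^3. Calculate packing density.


V_sphere = 4/3*pi*2.8^3 = 91.9523 mm^3
Total V = 67*91.9523 = 6160.8041 mm^3
PD = 6160.8041 / 11292 = 0.546

0.546


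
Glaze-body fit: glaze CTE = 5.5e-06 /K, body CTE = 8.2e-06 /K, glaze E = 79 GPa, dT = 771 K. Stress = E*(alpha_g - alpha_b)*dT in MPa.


Stress = 79*1000*(5.5e-06 - 8.2e-06)*771 = -164.5 MPa

-164.5


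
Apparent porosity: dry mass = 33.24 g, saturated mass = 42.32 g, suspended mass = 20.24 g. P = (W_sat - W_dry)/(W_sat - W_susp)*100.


P = (42.32 - 33.24) / (42.32 - 20.24) * 100 = 9.08 / 22.08 * 100 = 41.1%

41.1


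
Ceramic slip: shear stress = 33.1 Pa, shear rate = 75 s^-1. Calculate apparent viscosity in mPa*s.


eta = tau/gamma * 1000 = 33.1/75 * 1000 = 441.3 mPa*s

441.3


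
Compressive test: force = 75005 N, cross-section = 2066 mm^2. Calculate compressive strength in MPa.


CS = 75005 / 2066 = 36.3 MPa

36.3


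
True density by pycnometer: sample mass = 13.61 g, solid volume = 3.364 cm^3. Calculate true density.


TD = 13.61 / 3.364 = 4.046 g/cm^3

4.046


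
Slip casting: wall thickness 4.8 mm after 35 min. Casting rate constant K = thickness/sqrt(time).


K = 4.8 / sqrt(35) = 4.8 / 5.9161 = 0.811 mm/min^0.5

0.811


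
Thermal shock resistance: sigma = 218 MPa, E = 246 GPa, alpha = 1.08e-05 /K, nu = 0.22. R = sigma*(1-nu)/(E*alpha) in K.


R = 218*(1-0.22)/(246*1000*1.08e-05) = 64 K

64


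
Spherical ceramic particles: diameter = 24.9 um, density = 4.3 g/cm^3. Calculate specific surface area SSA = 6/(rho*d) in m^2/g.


SSA = 6 / (4.3 * 24.9) = 0.056 m^2/g

0.056


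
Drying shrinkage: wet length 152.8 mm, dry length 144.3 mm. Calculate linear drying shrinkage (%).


DS = (152.8 - 144.3) / 152.8 * 100 = 5.56%

5.56


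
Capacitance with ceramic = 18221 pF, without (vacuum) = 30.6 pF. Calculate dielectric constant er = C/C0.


er = 18221 / 30.6 = 595.46

595.46


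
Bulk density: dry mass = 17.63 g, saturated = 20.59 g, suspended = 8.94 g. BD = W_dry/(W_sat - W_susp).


BD = 17.63 / (20.59 - 8.94) = 17.63 / 11.65 = 1.513 g/cm^3

1.513


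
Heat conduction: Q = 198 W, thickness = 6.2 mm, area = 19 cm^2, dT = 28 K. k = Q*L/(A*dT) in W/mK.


k = 198*6.2/1000/(19/10000*28) = 23.08 W/mK

23.08


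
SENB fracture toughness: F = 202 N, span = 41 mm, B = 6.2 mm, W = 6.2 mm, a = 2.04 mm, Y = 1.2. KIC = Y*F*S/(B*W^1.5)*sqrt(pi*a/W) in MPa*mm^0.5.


KIC = 1.2*202*41/(6.2*6.2^1.5)*sqrt(pi*2.04/6.2) = 105.57

105.57


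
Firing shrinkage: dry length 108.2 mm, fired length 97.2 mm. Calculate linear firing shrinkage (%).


FS = (108.2 - 97.2) / 108.2 * 100 = 10.17%

10.17


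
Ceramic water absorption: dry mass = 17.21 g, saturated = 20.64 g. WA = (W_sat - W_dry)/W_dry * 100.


WA = (20.64 - 17.21) / 17.21 * 100 = 19.93%

19.93


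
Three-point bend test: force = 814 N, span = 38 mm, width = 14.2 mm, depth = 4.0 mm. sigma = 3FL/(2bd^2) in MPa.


sigma = 3*814*38/(2*14.2*4.0^2) = 204.2 MPa

204.2


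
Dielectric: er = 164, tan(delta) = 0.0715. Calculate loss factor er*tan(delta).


Loss = 164 * 0.0715 = 11.726

11.726


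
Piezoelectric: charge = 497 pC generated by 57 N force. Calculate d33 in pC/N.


d33 = 497 / 57 = 8.7 pC/N

8.7


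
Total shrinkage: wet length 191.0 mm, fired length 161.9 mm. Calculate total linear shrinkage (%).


TS = (191.0 - 161.9) / 191.0 * 100 = 15.24%

15.24


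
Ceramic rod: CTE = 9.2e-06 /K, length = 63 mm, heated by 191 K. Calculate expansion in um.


dL = 9.2e-06 * 63 * 191 * 1000 = 110.704 um

110.704


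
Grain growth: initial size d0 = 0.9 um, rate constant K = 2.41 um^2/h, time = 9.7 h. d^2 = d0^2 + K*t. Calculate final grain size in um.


d^2 = 0.9^2 + 2.41*9.7 = 24.187
d = sqrt(24.187) = 4.92 um

4.92


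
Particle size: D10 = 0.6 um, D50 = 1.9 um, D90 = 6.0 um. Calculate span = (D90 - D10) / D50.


Span = (6.0 - 0.6) / 1.9 = 5.4 / 1.9 = 2.842

2.842


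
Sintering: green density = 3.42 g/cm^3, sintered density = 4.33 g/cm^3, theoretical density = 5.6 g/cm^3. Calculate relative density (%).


Relative = 4.33 / 5.6 * 100 = 77.3%

77.3


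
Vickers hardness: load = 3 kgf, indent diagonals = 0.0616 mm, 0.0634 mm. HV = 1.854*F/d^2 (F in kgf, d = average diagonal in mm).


d_avg = (0.0616+0.0634)/2 = 0.0625 mm
HV = 1.854*3/0.0625^2 = 1424

1424


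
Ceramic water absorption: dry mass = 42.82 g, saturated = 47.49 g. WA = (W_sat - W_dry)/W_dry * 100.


WA = (47.49 - 42.82) / 42.82 * 100 = 10.91%

10.91


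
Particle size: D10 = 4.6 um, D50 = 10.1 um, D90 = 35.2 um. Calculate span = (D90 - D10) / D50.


Span = (35.2 - 4.6) / 10.1 = 30.6 / 10.1 = 3.03

3.03


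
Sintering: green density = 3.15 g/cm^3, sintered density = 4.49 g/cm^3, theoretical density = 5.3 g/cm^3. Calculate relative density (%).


Relative = 4.49 / 5.3 * 100 = 84.7%

84.7


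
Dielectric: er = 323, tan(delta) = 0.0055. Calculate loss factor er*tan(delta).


Loss = 323 * 0.0055 = 1.777

1.777


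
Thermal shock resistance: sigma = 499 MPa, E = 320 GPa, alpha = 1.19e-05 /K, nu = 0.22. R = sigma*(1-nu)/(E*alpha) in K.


R = 499*(1-0.22)/(320*1000*1.19e-05) = 102 K

102


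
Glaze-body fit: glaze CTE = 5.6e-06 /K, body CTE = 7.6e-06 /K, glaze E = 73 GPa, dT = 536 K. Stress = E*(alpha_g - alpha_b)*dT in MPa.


Stress = 73*1000*(5.6e-06 - 7.6e-06)*536 = -78.3 MPa

-78.3


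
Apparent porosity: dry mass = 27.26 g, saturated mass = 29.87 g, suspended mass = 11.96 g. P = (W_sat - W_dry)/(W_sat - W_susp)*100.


P = (29.87 - 27.26) / (29.87 - 11.96) * 100 = 2.61 / 17.91 * 100 = 14.6%

14.6


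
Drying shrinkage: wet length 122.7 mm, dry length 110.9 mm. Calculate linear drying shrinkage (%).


DS = (122.7 - 110.9) / 122.7 * 100 = 9.62%

9.62


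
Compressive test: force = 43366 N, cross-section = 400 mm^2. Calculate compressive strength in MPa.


CS = 43366 / 400 = 108.4 MPa

108.4


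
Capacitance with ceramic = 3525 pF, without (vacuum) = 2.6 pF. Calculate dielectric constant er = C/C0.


er = 3525 / 2.6 = 1355.77

1355.77


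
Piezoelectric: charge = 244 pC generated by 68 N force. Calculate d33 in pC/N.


d33 = 244 / 68 = 3.6 pC/N

3.6


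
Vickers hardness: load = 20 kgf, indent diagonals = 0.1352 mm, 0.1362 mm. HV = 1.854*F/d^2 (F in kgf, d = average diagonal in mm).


d_avg = (0.1352+0.1362)/2 = 0.1357 mm
HV = 1.854*20/0.1357^2 = 2014

2014


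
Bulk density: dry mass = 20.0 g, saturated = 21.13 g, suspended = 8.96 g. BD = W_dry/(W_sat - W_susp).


BD = 20.0 / (21.13 - 8.96) = 20.0 / 12.17 = 1.643 g/cm^3

1.643


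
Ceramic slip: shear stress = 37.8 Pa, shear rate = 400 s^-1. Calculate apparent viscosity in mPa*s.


eta = tau/gamma * 1000 = 37.8/400 * 1000 = 94.5 mPa*s

94.5


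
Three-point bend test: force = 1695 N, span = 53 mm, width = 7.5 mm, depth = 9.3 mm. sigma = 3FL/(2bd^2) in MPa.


sigma = 3*1695*53/(2*7.5*9.3^2) = 207.7 MPa

207.7


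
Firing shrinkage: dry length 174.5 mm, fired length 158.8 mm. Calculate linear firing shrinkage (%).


FS = (174.5 - 158.8) / 174.5 * 100 = 9.0%

9.0


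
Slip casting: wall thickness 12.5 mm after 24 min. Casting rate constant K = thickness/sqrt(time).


K = 12.5 / sqrt(24) = 12.5 / 4.899 = 2.552 mm/min^0.5

2.552


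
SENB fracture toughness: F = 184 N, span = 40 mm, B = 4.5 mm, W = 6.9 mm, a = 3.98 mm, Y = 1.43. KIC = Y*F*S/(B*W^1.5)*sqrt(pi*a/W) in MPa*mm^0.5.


KIC = 1.43*184*40/(4.5*6.9^1.5)*sqrt(pi*3.98/6.9) = 173.71

173.71


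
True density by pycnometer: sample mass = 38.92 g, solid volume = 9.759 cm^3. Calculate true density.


TD = 38.92 / 9.759 = 3.988 g/cm^3

3.988


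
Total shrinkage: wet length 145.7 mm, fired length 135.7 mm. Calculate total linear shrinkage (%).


TS = (145.7 - 135.7) / 145.7 * 100 = 6.86%

6.86


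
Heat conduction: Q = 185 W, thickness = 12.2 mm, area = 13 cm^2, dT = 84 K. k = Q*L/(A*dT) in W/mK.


k = 185*12.2/1000/(13/10000*84) = 20.67 W/mK

20.67


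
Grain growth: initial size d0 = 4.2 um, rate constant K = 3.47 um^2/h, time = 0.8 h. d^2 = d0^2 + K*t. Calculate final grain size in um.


d^2 = 4.2^2 + 3.47*0.8 = 20.416
d = sqrt(20.416) = 4.52 um

4.52


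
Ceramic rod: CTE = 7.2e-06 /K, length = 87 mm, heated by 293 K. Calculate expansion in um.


dL = 7.2e-06 * 87 * 293 * 1000 = 183.535 um

183.535


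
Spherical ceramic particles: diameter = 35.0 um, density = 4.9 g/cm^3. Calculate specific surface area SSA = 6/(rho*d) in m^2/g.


SSA = 6 / (4.9 * 35.0) = 0.035 m^2/g

0.035


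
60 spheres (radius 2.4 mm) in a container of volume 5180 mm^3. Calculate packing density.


V_sphere = 4/3*pi*2.4^3 = 57.9058 mm^3
Total V = 60*57.9058 = 3474.348 mm^3
PD = 3474.348 / 5180 = 0.671

0.671


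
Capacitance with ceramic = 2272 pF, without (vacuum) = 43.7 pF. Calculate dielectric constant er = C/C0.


er = 2272 / 43.7 = 51.99

51.99


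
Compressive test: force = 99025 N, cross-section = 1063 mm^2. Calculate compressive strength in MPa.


CS = 99025 / 1063 = 93.2 MPa

93.2


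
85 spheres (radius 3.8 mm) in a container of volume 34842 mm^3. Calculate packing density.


V_sphere = 4/3*pi*3.8^3 = 229.8473 mm^3
Total V = 85*229.8473 = 19537.0205 mm^3
PD = 19537.0205 / 34842 = 0.561

0.561


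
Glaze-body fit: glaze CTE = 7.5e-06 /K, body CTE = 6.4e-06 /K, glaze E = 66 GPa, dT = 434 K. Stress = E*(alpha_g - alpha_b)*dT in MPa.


Stress = 66*1000*(7.5e-06 - 6.4e-06)*434 = 31.5 MPa

31.5


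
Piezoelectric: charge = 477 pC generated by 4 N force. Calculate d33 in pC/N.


d33 = 477 / 4 = 119.3 pC/N

119.3


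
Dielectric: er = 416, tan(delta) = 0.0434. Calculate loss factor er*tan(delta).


Loss = 416 * 0.0434 = 18.054

18.054


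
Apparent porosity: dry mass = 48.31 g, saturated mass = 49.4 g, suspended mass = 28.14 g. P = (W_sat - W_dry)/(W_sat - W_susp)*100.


P = (49.4 - 48.31) / (49.4 - 28.14) * 100 = 1.09 / 21.26 * 100 = 5.1%

5.1


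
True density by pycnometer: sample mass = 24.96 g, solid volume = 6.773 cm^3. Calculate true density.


TD = 24.96 / 6.773 = 3.685 g/cm^3

3.685


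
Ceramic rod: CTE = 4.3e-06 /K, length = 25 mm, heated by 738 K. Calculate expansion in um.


dL = 4.3e-06 * 25 * 738 * 1000 = 79.335 um

79.335


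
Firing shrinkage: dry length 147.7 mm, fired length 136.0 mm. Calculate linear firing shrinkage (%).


FS = (147.7 - 136.0) / 147.7 * 100 = 7.92%

7.92


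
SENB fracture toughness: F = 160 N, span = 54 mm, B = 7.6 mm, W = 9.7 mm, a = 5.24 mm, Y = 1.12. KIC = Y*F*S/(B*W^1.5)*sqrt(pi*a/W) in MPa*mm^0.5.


KIC = 1.12*160*54/(7.6*9.7^1.5)*sqrt(pi*5.24/9.7) = 54.91

54.91


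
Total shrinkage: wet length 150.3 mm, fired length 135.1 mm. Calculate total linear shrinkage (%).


TS = (150.3 - 135.1) / 150.3 * 100 = 10.11%

10.11


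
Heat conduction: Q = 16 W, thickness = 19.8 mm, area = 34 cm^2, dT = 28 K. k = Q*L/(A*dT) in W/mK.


k = 16*19.8/1000/(34/10000*28) = 3.33 W/mK

3.33


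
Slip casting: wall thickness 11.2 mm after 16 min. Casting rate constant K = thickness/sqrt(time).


K = 11.2 / sqrt(16) = 11.2 / 4.0 = 2.8 mm/min^0.5

2.8


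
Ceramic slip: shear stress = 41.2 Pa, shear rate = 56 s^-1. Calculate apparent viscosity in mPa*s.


eta = tau/gamma * 1000 = 41.2/56 * 1000 = 735.7 mPa*s

735.7


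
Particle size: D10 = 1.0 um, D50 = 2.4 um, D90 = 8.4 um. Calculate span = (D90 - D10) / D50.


Span = (8.4 - 1.0) / 2.4 = 7.4 / 2.4 = 3.083

3.083


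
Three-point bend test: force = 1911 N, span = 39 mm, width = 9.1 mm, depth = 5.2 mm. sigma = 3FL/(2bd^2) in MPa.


sigma = 3*1911*39/(2*9.1*5.2^2) = 454.3 MPa

454.3


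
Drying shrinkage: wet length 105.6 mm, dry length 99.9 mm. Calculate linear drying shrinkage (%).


DS = (105.6 - 99.9) / 105.6 * 100 = 5.4%

5.4


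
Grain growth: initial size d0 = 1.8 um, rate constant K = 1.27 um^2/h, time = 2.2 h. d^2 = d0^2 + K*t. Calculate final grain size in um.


d^2 = 1.8^2 + 1.27*2.2 = 6.034
d = sqrt(6.034) = 2.46 um

2.46


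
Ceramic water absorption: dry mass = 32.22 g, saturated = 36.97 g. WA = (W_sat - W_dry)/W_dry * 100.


WA = (36.97 - 32.22) / 32.22 * 100 = 14.74%

14.74


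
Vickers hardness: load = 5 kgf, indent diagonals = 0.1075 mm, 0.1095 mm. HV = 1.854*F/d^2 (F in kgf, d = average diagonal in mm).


d_avg = (0.1075+0.1095)/2 = 0.1085 mm
HV = 1.854*5/0.1085^2 = 787

787


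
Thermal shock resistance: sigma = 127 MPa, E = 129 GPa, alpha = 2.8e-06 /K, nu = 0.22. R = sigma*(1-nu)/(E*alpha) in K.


R = 127*(1-0.22)/(129*1000*2.8e-06) = 274 K

274


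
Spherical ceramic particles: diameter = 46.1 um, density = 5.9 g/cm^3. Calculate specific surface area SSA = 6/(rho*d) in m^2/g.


SSA = 6 / (5.9 * 46.1) = 0.022 m^2/g

0.022


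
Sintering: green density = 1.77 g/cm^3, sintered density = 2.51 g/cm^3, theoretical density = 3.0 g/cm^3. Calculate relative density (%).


Relative = 2.51 / 3.0 * 100 = 83.7%

83.7


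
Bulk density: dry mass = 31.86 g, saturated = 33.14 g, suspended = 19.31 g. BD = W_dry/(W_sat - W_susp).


BD = 31.86 / (33.14 - 19.31) = 31.86 / 13.83 = 2.304 g/cm^3

2.304


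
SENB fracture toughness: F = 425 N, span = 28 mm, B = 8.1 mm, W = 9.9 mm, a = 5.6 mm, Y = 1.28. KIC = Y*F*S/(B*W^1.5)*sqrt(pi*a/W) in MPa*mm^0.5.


KIC = 1.28*425*28/(8.1*9.9^1.5)*sqrt(pi*5.6/9.9) = 80.48

80.48


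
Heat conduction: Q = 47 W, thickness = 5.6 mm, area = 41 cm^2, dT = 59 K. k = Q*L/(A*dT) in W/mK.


k = 47*5.6/1000/(41/10000*59) = 1.09 W/mK

1.09


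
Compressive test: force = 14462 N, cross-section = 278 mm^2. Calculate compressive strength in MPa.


CS = 14462 / 278 = 52.0 MPa

52.0


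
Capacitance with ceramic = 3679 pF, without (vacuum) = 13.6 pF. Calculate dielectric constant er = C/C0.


er = 3679 / 13.6 = 270.51

270.51


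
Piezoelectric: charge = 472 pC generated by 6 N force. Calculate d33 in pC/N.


d33 = 472 / 6 = 78.7 pC/N

78.7


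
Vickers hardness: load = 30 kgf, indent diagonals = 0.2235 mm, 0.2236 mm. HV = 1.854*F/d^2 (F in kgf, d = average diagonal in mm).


d_avg = (0.2235+0.2236)/2 = 0.22355 mm
HV = 1.854*30/0.22355^2 = 1113

1113


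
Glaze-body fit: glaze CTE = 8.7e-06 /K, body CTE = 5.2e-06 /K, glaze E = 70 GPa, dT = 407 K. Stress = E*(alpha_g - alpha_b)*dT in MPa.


Stress = 70*1000*(8.7e-06 - 5.2e-06)*407 = 99.7 MPa

99.7


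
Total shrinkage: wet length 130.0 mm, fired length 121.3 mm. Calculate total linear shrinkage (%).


TS = (130.0 - 121.3) / 130.0 * 100 = 6.69%

6.69


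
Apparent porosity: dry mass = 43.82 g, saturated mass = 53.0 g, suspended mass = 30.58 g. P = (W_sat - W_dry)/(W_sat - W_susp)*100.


P = (53.0 - 43.82) / (53.0 - 30.58) * 100 = 9.18 / 22.42 * 100 = 40.9%

40.9


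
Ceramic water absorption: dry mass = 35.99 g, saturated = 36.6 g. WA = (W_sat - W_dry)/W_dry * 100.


WA = (36.6 - 35.99) / 35.99 * 100 = 1.69%

1.69


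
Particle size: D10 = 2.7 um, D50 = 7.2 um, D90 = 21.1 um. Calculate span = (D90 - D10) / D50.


Span = (21.1 - 2.7) / 7.2 = 18.4 / 7.2 = 2.556

2.556


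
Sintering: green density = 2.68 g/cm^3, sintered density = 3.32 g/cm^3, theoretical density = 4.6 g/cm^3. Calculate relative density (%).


Relative = 3.32 / 4.6 * 100 = 72.2%

72.2


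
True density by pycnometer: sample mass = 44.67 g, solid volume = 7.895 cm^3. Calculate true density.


TD = 44.67 / 7.895 = 5.658 g/cm^3

5.658


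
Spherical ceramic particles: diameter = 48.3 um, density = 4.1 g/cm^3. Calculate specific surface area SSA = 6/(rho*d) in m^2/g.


SSA = 6 / (4.1 * 48.3) = 0.03 m^2/g

0.03


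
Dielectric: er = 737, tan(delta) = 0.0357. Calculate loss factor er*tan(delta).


Loss = 737 * 0.0357 = 26.311

26.311


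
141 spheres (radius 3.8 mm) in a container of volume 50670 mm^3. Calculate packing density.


V_sphere = 4/3*pi*3.8^3 = 229.8473 mm^3
Total V = 141*229.8473 = 32408.4693 mm^3
PD = 32408.4693 / 50670 = 0.64

0.64


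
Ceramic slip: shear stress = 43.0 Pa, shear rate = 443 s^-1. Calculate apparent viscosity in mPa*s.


eta = tau/gamma * 1000 = 43.0/443 * 1000 = 97.1 mPa*s

97.1


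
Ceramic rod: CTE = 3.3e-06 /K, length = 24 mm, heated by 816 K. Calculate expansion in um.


dL = 3.3e-06 * 24 * 816 * 1000 = 64.627 um

64.627


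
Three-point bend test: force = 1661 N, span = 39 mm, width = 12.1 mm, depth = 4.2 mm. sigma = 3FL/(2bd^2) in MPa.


sigma = 3*1661*39/(2*12.1*4.2^2) = 455.2 MPa

455.2


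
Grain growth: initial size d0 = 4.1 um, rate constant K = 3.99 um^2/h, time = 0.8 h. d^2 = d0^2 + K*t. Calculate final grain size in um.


d^2 = 4.1^2 + 3.99*0.8 = 20.002
d = sqrt(20.002) = 4.47 um

4.47


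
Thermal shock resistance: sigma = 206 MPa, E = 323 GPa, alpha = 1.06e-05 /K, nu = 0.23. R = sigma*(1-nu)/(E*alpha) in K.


R = 206*(1-0.23)/(323*1000*1.06e-05) = 46 K

46


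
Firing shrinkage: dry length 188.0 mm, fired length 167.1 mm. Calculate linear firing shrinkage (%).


FS = (188.0 - 167.1) / 188.0 * 100 = 11.12%

11.12


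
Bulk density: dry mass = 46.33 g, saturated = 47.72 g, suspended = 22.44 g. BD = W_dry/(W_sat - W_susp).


BD = 46.33 / (47.72 - 22.44) = 46.33 / 25.28 = 1.833 g/cm^3

1.833


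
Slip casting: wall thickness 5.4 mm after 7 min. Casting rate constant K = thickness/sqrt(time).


K = 5.4 / sqrt(7) = 5.4 / 2.6458 = 2.041 mm/min^0.5

2.041
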